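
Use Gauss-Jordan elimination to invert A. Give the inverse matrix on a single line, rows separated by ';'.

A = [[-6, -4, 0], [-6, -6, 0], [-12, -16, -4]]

Gauss-Jordan on [A | I]:
R1 <- (1/-6)*R1:  [    1   2/3     0  |  -1/6     0     0 ]
R2 <- R2 - (-6)*R1:  [  0  -2   0  |  -1   1   0 ]
R3 <- R3 - (-12)*R1:  [  0  -8  -4  |  -2   0   1 ]
R2 <- (1/-2)*R2:  [    0     1     0  |   1/2  -1/2     0 ]
R1 <- R1 - (2/3)*R2:  [    1     0     0  |  -1/2   1/3     0 ]
R3 <- R3 - (-8)*R2:  [  0   0  -4  |   2  -4   1 ]
R3 <- (1/-4)*R3:  [    0     0     1  |  -1/2     1  -1/4 ]
Right block of [I | A^{-1}] is the inverse:
[ -1/2   1/3     0 ]
[  1/2  -1/2     0 ]
[ -1/2     1  -1/4 ]

inverse = [-1/2 1/3 0; 1/2 -1/2 0; -1/2 1 -1/4]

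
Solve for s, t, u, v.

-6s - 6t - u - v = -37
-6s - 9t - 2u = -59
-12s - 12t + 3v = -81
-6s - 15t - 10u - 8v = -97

(1, 5, 4, -3)

Forward elimination on [A|b]:
R2 <- R2 - (1)*R1:  [   0   -3   -1    1  -22 ]
R3 <- R3 - (2)*R1:  [  0   0   2   5  -7 ]
R4 <- R4 - (1)*R1:  [   0   -9   -9   -7  -60 ]
R4 <- R4 - (3)*R2:  [   0    0   -6  -10    6 ]
R4 <- R4 - (-3)*R3:  [   0    0    0    5  -15 ]
Row echelon form:
[ -6  -6  -1  -1  |  -37 ]
[  0  -3  -1   1  |  -22 ]
[  0   0   2   5  |   -7 ]
[  0   0   0   5  |  -15 ]
Back-substitution:
v = (-15) / 5 = -3
u = (-7 - (5)*(-3)) / 2 = 4
t = (-22 - (-1)*(4) - (1)*(-3)) / -3 = 5
s = (-37 - (-6)*(5) - (-1)*(4) - (-1)*(-3)) / -6 = 1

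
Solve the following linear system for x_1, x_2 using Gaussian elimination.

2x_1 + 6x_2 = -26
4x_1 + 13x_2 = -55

(-4, -3)

Forward elimination on [A|b]:
R2 <- R2 - (2)*R1:  [  0   1  -3 ]
Row echelon form:
[ 2  6  |  -26 ]
[ 0  1  |   -3 ]
Back-substitution:
x_2 = (-3) / 1 = -3
x_1 = (-26 - (6)*(-3)) / 2 = -4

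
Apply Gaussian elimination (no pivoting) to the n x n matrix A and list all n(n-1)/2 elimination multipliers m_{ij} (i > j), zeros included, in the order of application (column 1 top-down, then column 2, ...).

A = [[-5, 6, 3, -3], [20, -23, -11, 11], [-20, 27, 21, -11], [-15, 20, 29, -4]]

Forward elimination:
R2 <- R2 - (-4)*R1:  [  0   1   1  -1 ]
R3 <- R3 - (4)*R1:  [ 0  3  9  1 ]
R4 <- R4 - (3)*R1:  [  0   2  20   5 ]
R3 <- R3 - (3)*R2:  [ 0  0  6  4 ]
R4 <- R4 - (2)*R2:  [  0   0  18   7 ]
R4 <- R4 - (3)*R3:  [  0   0   0  -5 ]
Multipliers (in order of application): m_{21} = -4, m_{31} = 4, m_{41} = 3, m_{32} = 3, m_{42} = 2, m_{43} = 3

multipliers: -4, 4, 3, 3, 2, 3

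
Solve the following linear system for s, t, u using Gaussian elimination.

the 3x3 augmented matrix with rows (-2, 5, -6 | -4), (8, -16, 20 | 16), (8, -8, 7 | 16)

(2, 0, 0)

Forward elimination on [A|b]:
R2 <- R2 - (-4)*R1:  [  0   4  -4   0 ]
R3 <- R3 - (-4)*R1:  [   0   12  -17    0 ]
R3 <- R3 - (3)*R2:  [  0   0  -5   0 ]
Row echelon form:
[ -2  5  -6  |  -4 ]
[  0  4  -4  |   0 ]
[  0  0  -5  |   0 ]
Back-substitution:
u = (0) / -5 = 0
t = (0 - (-4)*(0)) / 4 = 0
s = (-4 - (5)*(0) - (-6)*(0)) / -2 = 2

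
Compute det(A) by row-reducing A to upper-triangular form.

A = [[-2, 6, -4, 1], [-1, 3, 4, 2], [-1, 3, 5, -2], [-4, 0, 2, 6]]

Forward elimination:
R2 <- R2 - (1/2)*R1:  [   0    0    6  3/2 ]
R3 <- R3 - (1/2)*R1:  [    0     0     7  -5/2 ]
R4 <- R4 - (2)*R1:  [   0  -12   10    4 ]
R2 <-> R4   (pivot in column 2 was zero)
[ -2    6  -4     1 ]
[  0  -12  10     4 ]
[  0    0   7  -5/2 ]
[  0    0   6   3/2 ]
R4 <- R4 - (6/7)*R3:  [     0      0      0  51/14 ]
Upper-triangular form:
[ -2    6  -4      1 ]
[  0  -12  10      4 ]
[  0    0   7   -5/2 ]
[  0    0   0  51/14 ]
det(A) = (-1)^1 * (-2) * (-12) * (7) * (51/14) = -612  (1 row swap -> sign -1)

det(A) = -612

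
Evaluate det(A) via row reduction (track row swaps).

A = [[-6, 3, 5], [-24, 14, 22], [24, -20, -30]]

Forward elimination:
R2 <- R2 - (4)*R1:  [ 0  2  2 ]
R3 <- R3 - (-4)*R1:  [   0   -8  -10 ]
R3 <- R3 - (-4)*R2:  [  0   0  -2 ]
Upper-triangular form:
[ -6  3   5 ]
[  0  2   2 ]
[  0  0  -2 ]
det(A) = (-1)^0 * (-6) * (2) * (-2) = 24  (0 row swaps -> sign +1)

det(A) = 24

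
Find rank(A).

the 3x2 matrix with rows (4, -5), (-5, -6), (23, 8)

rank(A) = 2

Row reduction:
R2 <- R2 - (-5/4)*R1:  [     0  -49/4 ]
R3 <- R3 - (23/4)*R1:  [     0  147/4 ]
R3 <- R3 - (-3)*R2:  [ 0  0 ]
Row echelon form:
[ 4     -5 ]
[ 0  -49/4 ]
[ 0      0 ]
Nonzero rows / pivot columns: 2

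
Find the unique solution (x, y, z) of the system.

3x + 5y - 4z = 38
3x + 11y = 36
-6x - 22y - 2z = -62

Forward elimination on [A|b]:
R2 <- R2 - (1)*R1:  [  0   6   4  -2 ]
R3 <- R3 - (-2)*R1:  [   0  -12  -10   14 ]
R3 <- R3 - (-2)*R2:  [  0   0  -2  10 ]
Row echelon form:
[ 3  5  -4  |  38 ]
[ 0  6   4  |  -2 ]
[ 0  0  -2  |  10 ]
Back-substitution:
z = (10) / -2 = -5
y = (-2 - (4)*(-5)) / 6 = 3
x = (38 - (5)*(3) - (-4)*(-5)) / 3 = 1

(1, 3, -5)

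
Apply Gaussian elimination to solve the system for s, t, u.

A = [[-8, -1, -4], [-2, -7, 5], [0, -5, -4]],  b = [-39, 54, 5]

Forward elimination on [A|b]:
R2 <- R2 - (1/4)*R1:  [     0  -27/4      6  255/4 ]
R3 <- R3 - (20/27)*R2:  [      0       0   -76/9  -380/9 ]
Row echelon form:
[ -8     -1     -4  |     -39 ]
[  0  -27/4      6  |   255/4 ]
[  0      0  -76/9  |  -380/9 ]
Back-substitution:
u = (-380/9) / (-76/9) = 5
t = (255/4 - (6)*(5)) / (-27/4) = -5
s = (-39 - (-1)*(-5) - (-4)*(5)) / -8 = 3

(3, -5, 5)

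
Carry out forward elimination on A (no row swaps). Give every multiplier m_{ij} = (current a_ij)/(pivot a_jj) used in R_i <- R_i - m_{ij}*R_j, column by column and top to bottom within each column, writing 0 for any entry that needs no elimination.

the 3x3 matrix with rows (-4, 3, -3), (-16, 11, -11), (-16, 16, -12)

multipliers: 4, 4, -4

Forward elimination:
R2 <- R2 - (4)*R1:  [  0  -1   1 ]
R3 <- R3 - (4)*R1:  [ 0  4  0 ]
R3 <- R3 - (-4)*R2:  [ 0  0  4 ]
Multipliers (in order of application): m_{21} = 4, m_{31} = 4, m_{32} = -4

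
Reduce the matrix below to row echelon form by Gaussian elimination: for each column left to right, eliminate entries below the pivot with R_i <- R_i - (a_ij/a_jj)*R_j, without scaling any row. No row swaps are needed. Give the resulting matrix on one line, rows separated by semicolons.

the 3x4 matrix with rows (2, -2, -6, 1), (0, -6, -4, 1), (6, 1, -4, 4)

Forward elimination:
R3 <- R3 - (3)*R1:  [  0   7  14   1 ]
R3 <- R3 - (-7/6)*R2:  [    0     0  28/3  13/6 ]
Row echelon form:
[ 2  -2    -6     1 ]
[ 0  -6    -4     1 ]
[ 0   0  28/3  13/6 ]

REF = [2 -2 -6 1; 0 -6 -4 1; 0 0 28/3 13/6]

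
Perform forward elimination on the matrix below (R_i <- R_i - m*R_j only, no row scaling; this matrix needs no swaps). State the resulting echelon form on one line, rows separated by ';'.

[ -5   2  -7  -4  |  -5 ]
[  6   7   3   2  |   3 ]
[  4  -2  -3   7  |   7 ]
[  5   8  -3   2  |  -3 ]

Forward elimination:
R2 <- R2 - (-6/5)*R1:  [     0   47/5  -27/5  -14/5     -3 ]
R3 <- R3 - (-4/5)*R1:  [     0   -2/5  -43/5   19/5      3 ]
R4 <- R4 - (-1)*R1:  [   0   10  -10   -2   -8 ]
R3 <- R3 - (-2/47)*R2:  [       0        0  -415/47   173/47   135/47 ]
R4 <- R4 - (50/47)*R2:  [       0        0  -200/47    46/47  -226/47 ]
R4 <- R4 - (40/83)*R3:  [       0        0        0   -66/83  -514/83 ]
Row echelon form:
[ -5     2       -7      -4  |       -5 ]
[  0  47/5    -27/5   -14/5  |       -3 ]
[  0     0  -415/47  173/47  |   135/47 ]
[  0     0        0  -66/83  |  -514/83 ]

REF = [-5 2 -7 -4 -5; 0 47/5 -27/5 -14/5 -3; 0 0 -415/47 173/47 135/47; 0 0 0 -66/83 -514/83]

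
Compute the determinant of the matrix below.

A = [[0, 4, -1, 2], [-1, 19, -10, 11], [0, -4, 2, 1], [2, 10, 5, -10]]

Forward elimination:
R1 <-> R2   (pivot in column 1 was zero)
[ -1  19  -10   11 ]
[  0   4   -1    2 ]
[  0  -4    2    1 ]
[  2  10    5  -10 ]
R4 <- R4 - (-2)*R1:  [   0   48  -15   12 ]
R3 <- R3 - (-1)*R2:  [ 0  0  1  3 ]
R4 <- R4 - (12)*R2:  [   0    0   -3  -12 ]
R4 <- R4 - (-3)*R3:  [  0   0   0  -3 ]
Upper-triangular form:
[ -1  19  -10  11 ]
[  0   4   -1   2 ]
[  0   0    1   3 ]
[  0   0    0  -3 ]
det(A) = (-1)^1 * (-1) * (4) * (1) * (-3) = -12  (1 row swap -> sign -1)

det(A) = -12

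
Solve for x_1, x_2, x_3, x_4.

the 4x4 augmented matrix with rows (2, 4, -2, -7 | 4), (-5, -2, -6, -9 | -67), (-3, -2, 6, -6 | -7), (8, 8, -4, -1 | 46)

Forward elimination on [A|b]:
R2 <- R2 - (-5/2)*R1:  [     0      8    -11  -53/2    -57 ]
R3 <- R3 - (-3/2)*R1:  [     0      4      3  -33/2     -1 ]
R4 <- R4 - (4)*R1:  [  0  -8   4  27  30 ]
R3 <- R3 - (1/2)*R2:  [     0      0   17/2  -13/4   55/2 ]
R4 <- R4 - (-1)*R2:  [   0    0   -7  1/2  -27 ]
R4 <- R4 - (-14/17)*R3:  [      0       0       0  -37/17  -74/17 ]
Row echelon form:
[ 2  4    -2      -7  |       4 ]
[ 0  8   -11   -53/2  |     -57 ]
[ 0  0  17/2   -13/4  |    55/2 ]
[ 0  0     0  -37/17  |  -74/17 ]
Back-substitution:
x_4 = (-74/17) / (-37/17) = 2
x_3 = (55/2 - (-13/4)*(2)) / (17/2) = 4
x_2 = (-57 - (-11)*(4) - (-53/2)*(2)) / 8 = 5
x_1 = (4 - (4)*(5) - (-2)*(4) - (-7)*(2)) / 2 = 3

(3, 5, 4, 2)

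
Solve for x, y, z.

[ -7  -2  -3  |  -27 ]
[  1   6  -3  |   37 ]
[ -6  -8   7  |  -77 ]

Forward elimination on [A|b]:
R2 <- R2 - (-1/7)*R1:  [     0   40/7  -24/7  232/7 ]
R3 <- R3 - (6/7)*R1:  [      0   -44/7    67/7  -377/7 ]
R3 <- R3 - (-11/10)*R2:  [     0      0   29/5  -87/5 ]
Row echelon form:
[ -7    -2     -3  |    -27 ]
[  0  40/7  -24/7  |  232/7 ]
[  0     0   29/5  |  -87/5 ]
Back-substitution:
z = (-87/5) / (29/5) = -3
y = (232/7 - (-24/7)*(-3)) / (40/7) = 4
x = (-27 - (-2)*(4) - (-3)*(-3)) / -7 = 4

(4, 4, -3)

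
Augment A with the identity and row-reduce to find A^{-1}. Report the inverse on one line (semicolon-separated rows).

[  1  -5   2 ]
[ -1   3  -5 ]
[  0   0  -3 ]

inverse = [-3/2 -5/2 19/6; -1/2 -1/2 1/2; 0 0 -1/3]

Gauss-Jordan on [A | I]:
R2 <- R2 - (-1)*R1:  [  0  -2  -3  |   1   1   0 ]
R2 <- (1/-2)*R2:  [    0     1   3/2  |  -1/2  -1/2     0 ]
R1 <- R1 - (-5)*R2:  [    1     0  19/2  |  -3/2  -5/2     0 ]
R3 <- (1/-3)*R3:  [    0     0     1  |     0     0  -1/3 ]
R1 <- R1 - (19/2)*R3:  [    1     0     0  |  -3/2  -5/2  19/6 ]
R2 <- R2 - (3/2)*R3:  [    0     1     0  |  -1/2  -1/2   1/2 ]
Right block of [I | A^{-1}] is the inverse:
[ -3/2  -5/2  19/6 ]
[ -1/2  -1/2   1/2 ]
[    0     0  -1/3 ]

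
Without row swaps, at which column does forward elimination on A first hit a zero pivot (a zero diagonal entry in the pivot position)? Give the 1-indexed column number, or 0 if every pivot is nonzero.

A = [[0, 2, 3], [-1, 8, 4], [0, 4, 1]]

Naive forward elimination:
Pivot entry (1,1) is zero but row 2 has -1 in column 1 -> naive elimination stops; a row interchange (e.g. R1 <-> R2) would be required here.

first zero-pivot column = 1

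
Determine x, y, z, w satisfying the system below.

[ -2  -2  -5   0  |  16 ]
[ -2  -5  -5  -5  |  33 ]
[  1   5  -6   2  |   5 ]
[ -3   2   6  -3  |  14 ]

Forward elimination on [A|b]:
R2 <- R2 - (1)*R1:  [  0  -3   0  -5  17 ]
R3 <- R3 - (-1/2)*R1:  [     0      4  -17/2      2     13 ]
R4 <- R4 - (3/2)*R1:  [    0     5  27/2    -3   -10 ]
R3 <- R3 - (-4/3)*R2:  [     0      0  -17/2  -14/3  107/3 ]
R4 <- R4 - (-5/3)*R2:  [     0      0   27/2  -34/3   55/3 ]
R4 <- R4 - (-27/17)*R3:  [       0        0        0  -956/51  3824/51 ]
Row echelon form:
[ -2  -2     -5        0  |       16 ]
[  0  -3      0       -5  |       17 ]
[  0   0  -17/2    -14/3  |    107/3 ]
[  0   0      0  -956/51  |  3824/51 ]
Back-substitution:
w = (3824/51) / (-956/51) = -4
z = (107/3 - (-14/3)*(-4)) / (-17/2) = -2
y = (17 - (-5)*(-4)) / -3 = 1
x = (16 - (-2)*(1) - (-5)*(-2)) / -2 = -4

(-4, 1, -2, -4)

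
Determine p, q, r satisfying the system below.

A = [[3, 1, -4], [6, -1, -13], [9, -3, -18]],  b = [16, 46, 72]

(5, -3, -1)

Forward elimination on [A|b]:
R2 <- R2 - (2)*R1:  [  0  -3  -5  14 ]
R3 <- R3 - (3)*R1:  [  0  -6  -6  24 ]
R3 <- R3 - (2)*R2:  [  0   0   4  -4 ]
Row echelon form:
[ 3   1  -4  |  16 ]
[ 0  -3  -5  |  14 ]
[ 0   0   4  |  -4 ]
Back-substitution:
r = (-4) / 4 = -1
q = (14 - (-5)*(-1)) / -3 = -3
p = (16 - (1)*(-3) - (-4)*(-1)) / 3 = 5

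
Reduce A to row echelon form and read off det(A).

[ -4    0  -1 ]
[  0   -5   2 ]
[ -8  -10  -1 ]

det(A) = -60

Forward elimination:
R3 <- R3 - (2)*R1:  [   0  -10    1 ]
R3 <- R3 - (2)*R2:  [  0   0  -3 ]
Upper-triangular form:
[ -4   0  -1 ]
[  0  -5   2 ]
[  0   0  -3 ]
det(A) = (-1)^0 * (-4) * (-5) * (-3) = -60  (0 row swaps -> sign +1)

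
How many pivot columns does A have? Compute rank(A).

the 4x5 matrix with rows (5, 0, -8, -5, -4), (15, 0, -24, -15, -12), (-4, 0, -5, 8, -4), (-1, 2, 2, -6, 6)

Row reduction:
R2 <- R2 - (3)*R1:  [ 0  0  0  0  0 ]
R3 <- R3 - (-4/5)*R1:  [     0      0  -57/5      4  -36/5 ]
R4 <- R4 - (-1/5)*R1:  [    0     2   2/5    -7  26/5 ]
R2 <-> R4   (pivot in column 2 was zero)
[ 5  0     -8  -5     -4 ]
[ 0  2    2/5  -7   26/5 ]
[ 0  0  -57/5   4  -36/5 ]
[ 0  0      0   0      0 ]
Row echelon form:
[ 5  0     -8  -5     -4 ]
[ 0  2    2/5  -7   26/5 ]
[ 0  0  -57/5   4  -36/5 ]
[ 0  0      0   0      0 ]
Nonzero rows / pivot columns: 3

rank(A) = 3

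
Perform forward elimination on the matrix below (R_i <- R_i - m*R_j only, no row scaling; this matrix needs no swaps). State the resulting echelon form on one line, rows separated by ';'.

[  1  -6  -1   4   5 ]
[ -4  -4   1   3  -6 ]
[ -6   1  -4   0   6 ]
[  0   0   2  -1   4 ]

REF = [1 -6 -1 4 5; 0 -28 -3 19 14; 0 0 -25/4 1/4 37/2; 0 0 0 -23/25 248/25]

Forward elimination:
R2 <- R2 - (-4)*R1:  [   0  -28   -3   19   14 ]
R3 <- R3 - (-6)*R1:  [   0  -35  -10   24   36 ]
R3 <- R3 - (5/4)*R2:  [     0      0  -25/4    1/4   37/2 ]
R4 <- R4 - (-8/25)*R3:  [      0       0       0  -23/25  248/25 ]
Row echelon form:
[ 1   -6     -1       4       5 ]
[ 0  -28     -3      19      14 ]
[ 0    0  -25/4     1/4    37/2 ]
[ 0    0      0  -23/25  248/25 ]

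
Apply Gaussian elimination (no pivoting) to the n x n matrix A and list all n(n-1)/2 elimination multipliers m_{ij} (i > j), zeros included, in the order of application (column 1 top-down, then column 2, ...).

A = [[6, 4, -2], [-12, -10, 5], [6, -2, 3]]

Forward elimination:
R2 <- R2 - (-2)*R1:  [  0  -2   1 ]
R3 <- R3 - (1)*R1:  [  0  -6   5 ]
R3 <- R3 - (3)*R2:  [ 0  0  2 ]
Multipliers (in order of application): m_{21} = -2, m_{31} = 1, m_{32} = 3

multipliers: -2, 1, 3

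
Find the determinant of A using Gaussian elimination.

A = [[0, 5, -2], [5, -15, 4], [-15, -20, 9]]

det(A) = 125

Forward elimination:
R1 <-> R2   (pivot in column 1 was zero)
[   5  -15   4 ]
[   0    5  -2 ]
[ -15  -20   9 ]
R3 <- R3 - (-3)*R1:  [   0  -65   21 ]
R3 <- R3 - (-13)*R2:  [  0   0  -5 ]
Upper-triangular form:
[ 5  -15   4 ]
[ 0    5  -2 ]
[ 0    0  -5 ]
det(A) = (-1)^1 * (5) * (5) * (-5) = 125  (1 row swap -> sign -1)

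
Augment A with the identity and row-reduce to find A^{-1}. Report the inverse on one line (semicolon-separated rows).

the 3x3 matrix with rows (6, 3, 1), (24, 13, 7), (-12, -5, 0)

Gauss-Jordan on [A | I]:
R1 <- (1/6)*R1:  [   1  1/2  1/6  |  1/6    0    0 ]
R2 <- R2 - (24)*R1:  [  0   1   3  |  -4   1   0 ]
R3 <- R3 - (-12)*R1:  [ 0  1  2  |  2  0  1 ]
R1 <- R1 - (1/2)*R2:  [    1     0  -4/3  |  13/6  -1/2     0 ]
R3 <- R3 - (1)*R2:  [  0   0  -1  |   6  -1   1 ]
R3 <- (1/-1)*R3:  [  0   0   1  |  -6   1  -1 ]
R1 <- R1 - (-4/3)*R3:  [     1      0      0  |  -35/6    5/6   -4/3 ]
R2 <- R2 - (3)*R3:  [  0   1   0  |  14  -2   3 ]
Right block of [I | A^{-1}] is the inverse:
[ -35/6  5/6  -4/3 ]
[    14   -2     3 ]
[    -6    1    -1 ]

inverse = [-35/6 5/6 -4/3; 14 -2 3; -6 1 -1]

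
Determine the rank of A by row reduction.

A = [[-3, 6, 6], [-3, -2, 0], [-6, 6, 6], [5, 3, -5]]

Row reduction:
R2 <- R2 - (1)*R1:  [  0  -8  -6 ]
R3 <- R3 - (2)*R1:  [  0  -6  -6 ]
R4 <- R4 - (-5/3)*R1:  [  0  13   5 ]
R3 <- R3 - (3/4)*R2:  [    0     0  -3/2 ]
R4 <- R4 - (-13/8)*R2:  [     0      0  -19/4 ]
R4 <- R4 - (19/6)*R3:  [ 0  0  0 ]
Row echelon form:
[ -3   6     6 ]
[  0  -8    -6 ]
[  0   0  -3/2 ]
[  0   0     0 ]
Nonzero rows / pivot columns: 3

rank(A) = 3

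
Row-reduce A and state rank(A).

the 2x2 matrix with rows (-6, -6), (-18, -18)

rank(A) = 1

Row reduction:
R2 <- R2 - (3)*R1:  [ 0  0 ]
Row echelon form:
[ -6  -6 ]
[  0   0 ]
Nonzero rows / pivot columns: 1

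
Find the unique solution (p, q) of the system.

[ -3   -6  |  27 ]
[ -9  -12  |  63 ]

(-3, -3)

Forward elimination on [A|b]:
R2 <- R2 - (3)*R1:  [   0    6  -18 ]
Row echelon form:
[ -3  -6  |   27 ]
[  0   6  |  -18 ]
Back-substitution:
q = (-18) / 6 = -3
p = (27 - (-6)*(-3)) / -3 = -3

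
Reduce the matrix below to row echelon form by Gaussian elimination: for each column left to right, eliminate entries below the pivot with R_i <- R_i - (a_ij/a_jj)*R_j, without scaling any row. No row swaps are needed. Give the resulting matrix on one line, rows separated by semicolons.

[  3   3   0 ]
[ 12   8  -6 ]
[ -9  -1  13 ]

REF = [3 3 0; 0 -4 -6; 0 0 1]

Forward elimination:
R2 <- R2 - (4)*R1:  [  0  -4  -6 ]
R3 <- R3 - (-3)*R1:  [  0   8  13 ]
R3 <- R3 - (-2)*R2:  [ 0  0  1 ]
Row echelon form:
[ 3   3   0 ]
[ 0  -4  -6 ]
[ 0   0   1 ]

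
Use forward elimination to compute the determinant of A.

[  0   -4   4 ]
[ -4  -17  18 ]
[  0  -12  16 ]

det(A) = -64

Forward elimination:
R1 <-> R2   (pivot in column 1 was zero)
[ -4  -17  18 ]
[  0   -4   4 ]
[  0  -12  16 ]
R3 <- R3 - (3)*R2:  [ 0  0  4 ]
Upper-triangular form:
[ -4  -17  18 ]
[  0   -4   4 ]
[  0    0   4 ]
det(A) = (-1)^1 * (-4) * (-4) * (4) = -64  (1 row swap -> sign -1)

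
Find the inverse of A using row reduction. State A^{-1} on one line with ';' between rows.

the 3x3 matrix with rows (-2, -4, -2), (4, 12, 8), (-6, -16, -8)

inverse = [-2 0 1/2; 1 -1/4 -1/2; -1/2 1/2 1/2]

Gauss-Jordan on [A | I]:
R1 <- (1/-2)*R1:  [    1     2     1  |  -1/2     0     0 ]
R2 <- R2 - (4)*R1:  [ 0  4  4  |  2  1  0 ]
R3 <- R3 - (-6)*R1:  [  0  -4  -2  |  -3   0   1 ]
R2 <- (1/4)*R2:  [   0    1    1  |  1/2  1/4    0 ]
R1 <- R1 - (2)*R2:  [    1     0    -1  |  -3/2  -1/2     0 ]
R3 <- R3 - (-4)*R2:  [  0   0   2  |  -1   1   1 ]
R3 <- (1/2)*R3:  [    0     0     1  |  -1/2   1/2   1/2 ]
R1 <- R1 - (-1)*R3:  [   1    0    0  |   -2    0  1/2 ]
R2 <- R2 - (1)*R3:  [    0     1     0  |     1  -1/4  -1/2 ]
Right block of [I | A^{-1}] is the inverse:
[   -2     0   1/2 ]
[    1  -1/4  -1/2 ]
[ -1/2   1/2   1/2 ]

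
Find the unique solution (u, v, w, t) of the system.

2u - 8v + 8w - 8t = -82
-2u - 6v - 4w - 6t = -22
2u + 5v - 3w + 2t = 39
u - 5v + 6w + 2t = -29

Forward elimination on [A|b]:
R2 <- R2 - (-1)*R1:  [    0   -14     4   -14  -104 ]
R3 <- R3 - (1)*R1:  [   0   13  -11   10  121 ]
R4 <- R4 - (1/2)*R1:  [  0  -1   2   6  12 ]
R3 <- R3 - (-13/14)*R2:  [     0      0  -51/7     -3  171/7 ]
R4 <- R4 - (1/14)*R2:  [     0      0   12/7      7  136/7 ]
R4 <- R4 - (-4/17)*R3:  [      0       0       0  107/17  428/17 ]
Row echelon form:
[ 2   -8      8      -8  |     -82 ]
[ 0  -14      4     -14  |    -104 ]
[ 0    0  -51/7      -3  |   171/7 ]
[ 0    0      0  107/17  |  428/17 ]
Back-substitution:
t = (428/17) / (107/17) = 4
w = (171/7 - (-3)*(4)) / (-51/7) = -5
v = (-104 - (4)*(-5) - (-14)*(4)) / -14 = 2
u = (-82 - (-8)*(2) - (8)*(-5) - (-8)*(4)) / 2 = 3

(3, 2, -5, 4)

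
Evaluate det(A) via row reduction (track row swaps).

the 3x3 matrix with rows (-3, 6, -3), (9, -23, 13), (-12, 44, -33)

det(A) = -75

Forward elimination:
R2 <- R2 - (-3)*R1:  [  0  -5   4 ]
R3 <- R3 - (4)*R1:  [   0   20  -21 ]
R3 <- R3 - (-4)*R2:  [  0   0  -5 ]
Upper-triangular form:
[ -3   6  -3 ]
[  0  -5   4 ]
[  0   0  -5 ]
det(A) = (-1)^0 * (-3) * (-5) * (-5) = -75  (0 row swaps -> sign +1)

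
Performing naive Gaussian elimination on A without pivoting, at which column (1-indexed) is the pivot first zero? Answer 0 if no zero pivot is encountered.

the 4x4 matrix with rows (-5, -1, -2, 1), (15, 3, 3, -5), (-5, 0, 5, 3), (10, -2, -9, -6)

first zero-pivot column = 2

Naive forward elimination:
R2 <- R2 - (-3)*R1:  [  0   0  -3  -2 ]
R3 <- R3 - (1)*R1:  [ 0  1  7  2 ]
R4 <- R4 - (-2)*R1:  [   0   -4  -13   -4 ]
Matrix at this point:
[ -5  -1   -2   1 ]
[  0   0   -3  -2 ]
[  0   1    7   2 ]
[  0  -4  -13  -4 ]
Pivot entry (2,2) is zero but row 3 has 1 in column 2 -> naive elimination stops; a row interchange (e.g. R2 <-> R3) would be required here.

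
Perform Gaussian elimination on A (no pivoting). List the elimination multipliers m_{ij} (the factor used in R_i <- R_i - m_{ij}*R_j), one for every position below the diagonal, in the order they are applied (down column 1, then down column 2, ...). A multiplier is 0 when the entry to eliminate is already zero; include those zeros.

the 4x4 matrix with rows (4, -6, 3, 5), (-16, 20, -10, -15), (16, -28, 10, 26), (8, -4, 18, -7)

multipliers: -4, 4, 2, 1, -2, -4

Forward elimination:
R2 <- R2 - (-4)*R1:  [  0  -4   2   5 ]
R3 <- R3 - (4)*R1:  [  0  -4  -2   6 ]
R4 <- R4 - (2)*R1:  [   0    8   12  -17 ]
R3 <- R3 - (1)*R2:  [  0   0  -4   1 ]
R4 <- R4 - (-2)*R2:  [  0   0  16  -7 ]
R4 <- R4 - (-4)*R3:  [  0   0   0  -3 ]
Multipliers (in order of application): m_{21} = -4, m_{31} = 4, m_{41} = 2, m_{32} = 1, m_{42} = -2, m_{43} = -4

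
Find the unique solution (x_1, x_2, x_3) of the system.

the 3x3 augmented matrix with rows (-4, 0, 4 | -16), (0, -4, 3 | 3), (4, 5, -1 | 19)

(5, 0, 1)

Forward elimination on [A|b]:
R3 <- R3 - (-1)*R1:  [ 0  5  3  3 ]
R3 <- R3 - (-5/4)*R2:  [    0     0  27/4  27/4 ]
Row echelon form:
[ -4   0     4  |   -16 ]
[  0  -4     3  |     3 ]
[  0   0  27/4  |  27/4 ]
Back-substitution:
x_3 = (27/4) / (27/4) = 1
x_2 = (3 - (3)*(1)) / -4 = 0
x_1 = (-16 - (4)*(1)) / -4 = 5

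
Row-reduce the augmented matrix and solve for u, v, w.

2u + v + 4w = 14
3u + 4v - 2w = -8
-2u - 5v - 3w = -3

(2, -2, 3)

Forward elimination on [A|b]:
R2 <- R2 - (3/2)*R1:  [   0  5/2   -8  -29 ]
R3 <- R3 - (-1)*R1:  [  0  -4   1  11 ]
R3 <- R3 - (-8/5)*R2:  [      0       0   -59/5  -177/5 ]
Row echelon form:
[ 2    1      4  |      14 ]
[ 0  5/2     -8  |     -29 ]
[ 0    0  -59/5  |  -177/5 ]
Back-substitution:
w = (-177/5) / (-59/5) = 3
v = (-29 - (-8)*(3)) / (5/2) = -2
u = (14 - (1)*(-2) - (4)*(3)) / 2 = 2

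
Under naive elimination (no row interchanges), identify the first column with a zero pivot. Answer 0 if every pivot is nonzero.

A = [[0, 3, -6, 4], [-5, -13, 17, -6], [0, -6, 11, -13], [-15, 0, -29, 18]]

first zero-pivot column = 1

Naive forward elimination:
Pivot entry (1,1) is zero but row 2 has -5 in column 1 -> naive elimination stops; a row interchange (e.g. R1 <-> R2) would be required here.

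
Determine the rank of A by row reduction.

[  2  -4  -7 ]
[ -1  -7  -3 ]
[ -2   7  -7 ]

rank(A) = 3

Row reduction:
R2 <- R2 - (-1/2)*R1:  [     0     -9  -13/2 ]
R3 <- R3 - (-1)*R1:  [   0    3  -14 ]
R3 <- R3 - (-1/3)*R2:  [     0      0  -97/6 ]
Row echelon form:
[ 2  -4     -7 ]
[ 0  -9  -13/2 ]
[ 0   0  -97/6 ]
Nonzero rows / pivot columns: 3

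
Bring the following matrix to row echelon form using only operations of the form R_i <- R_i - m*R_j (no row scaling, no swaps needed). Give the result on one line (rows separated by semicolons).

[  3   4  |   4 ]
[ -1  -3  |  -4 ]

REF = [3 4 4; 0 -5/3 -8/3]

Forward elimination:
R2 <- R2 - (-1/3)*R1:  [    0  -5/3  -8/3 ]
Row echelon form:
[ 3     4  |     4 ]
[ 0  -5/3  |  -8/3 ]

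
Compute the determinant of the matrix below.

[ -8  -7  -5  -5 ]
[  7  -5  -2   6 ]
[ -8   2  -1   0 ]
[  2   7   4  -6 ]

Forward elimination:
R2 <- R2 - (-7/8)*R1:  [     0  -89/8  -51/8   13/8 ]
R3 <- R3 - (1)*R1:  [ 0  9  4  5 ]
R4 <- R4 - (-1/4)*R1:  [     0   21/4   11/4  -29/4 ]
R3 <- R3 - (-72/89)*R2:  [       0        0  -103/89   562/89 ]
R4 <- R4 - (-42/89)*R2:  [       0        0   -23/89  -577/89 ]
R4 <- R4 - (23/103)*R3:  [        0         0         0  -813/103 ]
Upper-triangular form:
[ -8     -7       -5        -5 ]
[  0  -89/8    -51/8      13/8 ]
[  0      0  -103/89    562/89 ]
[  0      0        0  -813/103 ]
det(A) = (-1)^0 * (-8) * (-89/8) * (-103/89) * (-813/103) = 813  (0 row swaps -> sign +1)

det(A) = 813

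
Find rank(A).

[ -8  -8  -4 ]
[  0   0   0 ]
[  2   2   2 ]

rank(A) = 2

Row reduction:
R3 <- R3 - (-1/4)*R1:  [ 0  0  1 ]
R2 <-> R3   (pivot in column 3 was zero)
[ -8  -8  -4 ]
[  0   0   1 ]
[  0   0   0 ]
Row echelon form:
[ -8  -8  -4 ]
[  0   0   1 ]
[  0   0   0 ]
Nonzero rows / pivot columns: 2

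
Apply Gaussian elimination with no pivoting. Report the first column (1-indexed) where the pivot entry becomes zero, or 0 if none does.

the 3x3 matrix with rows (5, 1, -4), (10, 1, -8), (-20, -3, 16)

first zero-pivot column = 3

Naive forward elimination:
R2 <- R2 - (2)*R1:  [  0  -1   0 ]
R3 <- R3 - (-4)*R1:  [ 0  1  0 ]
R3 <- R3 - (-1)*R2:  [ 0  0  0 ]
Matrix at this point:
[ 5   1  -4 ]
[ 0  -1   0 ]
[ 0   0   0 ]
Pivot entry (3,3) in the last row is zero and there are no rows below to swap with -> zero pivot in column 3 (A is singular).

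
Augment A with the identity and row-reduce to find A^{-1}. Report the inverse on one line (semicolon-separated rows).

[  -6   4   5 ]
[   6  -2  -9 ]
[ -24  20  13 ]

Gauss-Jordan on [A | I]:
R1 <- (1/-6)*R1:  [    1  -2/3  -5/6  |  -1/6     0     0 ]
R2 <- R2 - (6)*R1:  [  0   2  -4  |   1   1   0 ]
R3 <- R3 - (-24)*R1:  [  0   4  -7  |  -4   0   1 ]
R2 <- (1/2)*R2:  [   0    1   -2  |  1/2  1/2    0 ]
R1 <- R1 - (-2/3)*R2:  [     1      0  -13/6  |    1/6    1/3      0 ]
R3 <- R3 - (4)*R2:  [  0   0   1  |  -6  -2   1 ]
R1 <- R1 - (-13/6)*R3:  [     1      0      0  |  -77/6     -4   13/6 ]
R2 <- R2 - (-2)*R3:  [     0      1      0  |  -23/2   -7/2      2 ]
Right block of [I | A^{-1}] is the inverse:
[ -77/6    -4  13/6 ]
[ -23/2  -7/2     2 ]
[    -6    -2     1 ]

inverse = [-77/6 -4 13/6; -23/2 -7/2 2; -6 -2 1]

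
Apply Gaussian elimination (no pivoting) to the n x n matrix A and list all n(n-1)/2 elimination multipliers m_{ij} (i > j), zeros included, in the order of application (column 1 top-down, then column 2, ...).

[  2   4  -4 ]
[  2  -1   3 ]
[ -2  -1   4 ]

Forward elimination:
R2 <- R2 - (1)*R1:  [  0  -5   7 ]
R3 <- R3 - (-1)*R1:  [ 0  3  0 ]
R3 <- R3 - (-3/5)*R2:  [    0     0  21/5 ]
Multipliers (in order of application): m_{21} = 1, m_{31} = -1, m_{32} = -3/5

multipliers: 1, -1, -3/5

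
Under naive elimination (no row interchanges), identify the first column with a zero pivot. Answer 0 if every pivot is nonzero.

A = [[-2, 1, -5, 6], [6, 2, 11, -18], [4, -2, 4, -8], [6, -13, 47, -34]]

Naive forward elimination:
R2 <- R2 - (-3)*R1:  [  0   5  -4   0 ]
R3 <- R3 - (-2)*R1:  [  0   0  -6   4 ]
R4 <- R4 - (-3)*R1:  [   0  -10   32  -16 ]
R4 <- R4 - (-2)*R2:  [   0    0   24  -16 ]
R4 <- R4 - (-4)*R3:  [ 0  0  0  0 ]
Matrix at this point:
[ -2  1  -5  6 ]
[  0  5  -4  0 ]
[  0  0  -6  4 ]
[  0  0   0  0 ]
Pivot entry (4,4) in the last row is zero and there are no rows below to swap with -> zero pivot in column 4 (A is singular).

first zero-pivot column = 4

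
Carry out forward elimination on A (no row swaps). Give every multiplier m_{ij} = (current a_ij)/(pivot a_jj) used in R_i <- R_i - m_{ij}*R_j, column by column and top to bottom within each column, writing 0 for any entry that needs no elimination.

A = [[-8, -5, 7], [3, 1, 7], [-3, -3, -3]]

multipliers: -3/8, 3/8, 9/7

Forward elimination:
R2 <- R2 - (-3/8)*R1:  [    0  -7/8  77/8 ]
R3 <- R3 - (3/8)*R1:  [     0   -9/8  -45/8 ]
R3 <- R3 - (9/7)*R2:  [   0    0  -18 ]
Multipliers (in order of application): m_{21} = -3/8, m_{31} = 3/8, m_{32} = 9/7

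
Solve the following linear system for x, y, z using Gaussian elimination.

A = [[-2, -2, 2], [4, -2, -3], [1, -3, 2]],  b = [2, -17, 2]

Forward elimination on [A|b]:
R2 <- R2 - (-2)*R1:  [   0   -6    1  -13 ]
R3 <- R3 - (-1/2)*R1:  [  0  -4   3   3 ]
R3 <- R3 - (2/3)*R2:  [    0     0   7/3  35/3 ]
Row echelon form:
[ -2  -2    2  |     2 ]
[  0  -6    1  |   -13 ]
[  0   0  7/3  |  35/3 ]
Back-substitution:
z = (35/3) / (7/3) = 5
y = (-13 - (1)*(5)) / -6 = 3
x = (2 - (-2)*(3) - (2)*(5)) / -2 = 1

(1, 3, 5)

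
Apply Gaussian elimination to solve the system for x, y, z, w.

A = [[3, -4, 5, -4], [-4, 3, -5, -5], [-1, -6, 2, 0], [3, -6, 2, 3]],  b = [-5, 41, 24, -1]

Forward elimination on [A|b]:
R2 <- R2 - (-4/3)*R1:  [     0   -7/3    5/3  -31/3  103/3 ]
R3 <- R3 - (-1/3)*R1:  [     0  -22/3   11/3   -4/3   67/3 ]
R4 <- R4 - (1)*R1:  [  0  -2  -3   7   4 ]
R3 <- R3 - (22/7)*R2:  [      0       0   -11/7   218/7  -599/7 ]
R4 <- R4 - (6/7)*R2:  [      0       0   -31/7   111/7  -178/7 ]
R4 <- R4 - (31/11)*R3:  [       0        0        0  -791/11  2373/11 ]
Row echelon form:
[ 3    -4      5       -4  |       -5 ]
[ 0  -7/3    5/3    -31/3  |    103/3 ]
[ 0     0  -11/7    218/7  |   -599/7 ]
[ 0     0      0  -791/11  |  2373/11 ]
Back-substitution:
w = (2373/11) / (-791/11) = -3
z = (-599/7 - (218/7)*(-3)) / (-11/7) = -5
y = (103/3 - (5/3)*(-5) - (-31/3)*(-3)) / (-7/3) = -5
x = (-5 - (-4)*(-5) - (5)*(-5) - (-4)*(-3)) / 3 = -4

(-4, -5, -5, -3)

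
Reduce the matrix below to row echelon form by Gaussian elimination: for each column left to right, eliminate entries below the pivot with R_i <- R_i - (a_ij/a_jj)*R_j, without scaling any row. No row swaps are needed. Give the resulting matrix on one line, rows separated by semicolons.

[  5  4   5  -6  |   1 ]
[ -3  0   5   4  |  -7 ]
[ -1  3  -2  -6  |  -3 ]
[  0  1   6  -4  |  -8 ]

REF = [5 4 5 -6 1; 0 12/5 8 2/5 -32/5; 0 0 -41/3 -47/6 22/3; 0 0 0 -467/82 -160/41]

Forward elimination:
R2 <- R2 - (-3/5)*R1:  [     0   12/5      8    2/5  -32/5 ]
R3 <- R3 - (-1/5)*R1:  [     0   19/5     -1  -36/5  -14/5 ]
R3 <- R3 - (19/12)*R2:  [     0      0  -41/3  -47/6   22/3 ]
R4 <- R4 - (5/12)*R2:  [     0      0    8/3  -25/6  -16/3 ]
R4 <- R4 - (-8/41)*R3:  [       0        0        0  -467/82  -160/41 ]
Row echelon form:
[ 5     4      5       -6  |        1 ]
[ 0  12/5      8      2/5  |    -32/5 ]
[ 0     0  -41/3    -47/6  |     22/3 ]
[ 0     0      0  -467/82  |  -160/41 ]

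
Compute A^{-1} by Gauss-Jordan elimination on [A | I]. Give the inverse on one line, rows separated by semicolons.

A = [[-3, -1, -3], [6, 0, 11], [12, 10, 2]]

inverse = [-11/3 -14/15 -11/30; 4 1 1/2; 2 3/5 1/5]

Gauss-Jordan on [A | I]:
R1 <- (1/-3)*R1:  [    1   1/3     1  |  -1/3     0     0 ]
R2 <- R2 - (6)*R1:  [  0  -2   5  |   2   1   0 ]
R3 <- R3 - (12)*R1:  [   0    6  -10  |    4    0    1 ]
R2 <- (1/-2)*R2:  [    0     1  -5/2  |    -1  -1/2     0 ]
R1 <- R1 - (1/3)*R2:  [    1     0  11/6  |     0   1/6     0 ]
R3 <- R3 - (6)*R2:  [  0   0   5  |  10   3   1 ]
R3 <- (1/5)*R3:  [   0    0    1  |    2  3/5  1/5 ]
R1 <- R1 - (11/6)*R3:  [      1       0       0  |   -11/3  -14/15  -11/30 ]
R2 <- R2 - (-5/2)*R3:  [   0    1    0  |    4    1  1/2 ]
Right block of [I | A^{-1}] is the inverse:
[ -11/3  -14/15  -11/30 ]
[     4       1     1/2 ]
[     2     3/5     1/5 ]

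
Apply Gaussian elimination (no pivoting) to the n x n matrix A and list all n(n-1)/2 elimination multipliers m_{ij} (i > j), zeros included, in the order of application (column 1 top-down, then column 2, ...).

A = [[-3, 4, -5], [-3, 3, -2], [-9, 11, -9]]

multipliers: 1, 3, 1

Forward elimination:
R2 <- R2 - (1)*R1:  [  0  -1   3 ]
R3 <- R3 - (3)*R1:  [  0  -1   6 ]
R3 <- R3 - (1)*R2:  [ 0  0  3 ]
Multipliers (in order of application): m_{21} = 1, m_{31} = 3, m_{32} = 1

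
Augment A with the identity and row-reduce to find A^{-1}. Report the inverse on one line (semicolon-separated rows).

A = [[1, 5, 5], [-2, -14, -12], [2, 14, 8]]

inverse = [7/2 15/8 5/8; -1/2 -1/8 1/8; 0 -1/4 -1/4]

Gauss-Jordan on [A | I]:
R2 <- R2 - (-2)*R1:  [  0  -4  -2  |   2   1   0 ]
R3 <- R3 - (2)*R1:  [  0   4  -2  |  -2   0   1 ]
R2 <- (1/-4)*R2:  [    0     1   1/2  |  -1/2  -1/4     0 ]
R1 <- R1 - (5)*R2:  [   1    0  5/2  |  7/2  5/4    0 ]
R3 <- R3 - (4)*R2:  [  0   0  -4  |   0   1   1 ]
R3 <- (1/-4)*R3:  [    0     0     1  |     0  -1/4  -1/4 ]
R1 <- R1 - (5/2)*R3:  [    1     0     0  |   7/2  15/8   5/8 ]
R2 <- R2 - (1/2)*R3:  [    0     1     0  |  -1/2  -1/8   1/8 ]
Right block of [I | A^{-1}] is the inverse:
[  7/2  15/8   5/8 ]
[ -1/2  -1/8   1/8 ]
[    0  -1/4  -1/4 ]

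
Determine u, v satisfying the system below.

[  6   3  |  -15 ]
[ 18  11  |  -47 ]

(-2, -1)

Forward elimination on [A|b]:
R2 <- R2 - (3)*R1:  [  0   2  -2 ]
Row echelon form:
[ 6  3  |  -15 ]
[ 0  2  |   -2 ]
Back-substitution:
v = (-2) / 2 = -1
u = (-15 - (3)*(-1)) / 6 = -2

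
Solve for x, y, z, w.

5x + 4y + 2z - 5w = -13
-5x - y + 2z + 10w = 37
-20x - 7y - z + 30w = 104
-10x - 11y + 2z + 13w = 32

(2, 1, -1, 5)

Forward elimination on [A|b]:
R2 <- R2 - (-1)*R1:  [  0   3   4   5  24 ]
R3 <- R3 - (-4)*R1:  [  0   9   7  10  52 ]
R4 <- R4 - (-2)*R1:  [  0  -3   6   3   6 ]
R3 <- R3 - (3)*R2:  [   0    0   -5   -5  -20 ]
R4 <- R4 - (-1)*R2:  [  0   0  10   8  30 ]
R4 <- R4 - (-2)*R3:  [   0    0    0   -2  -10 ]
Row echelon form:
[ 5  4   2  -5  |  -13 ]
[ 0  3   4   5  |   24 ]
[ 0  0  -5  -5  |  -20 ]
[ 0  0   0  -2  |  -10 ]
Back-substitution:
w = (-10) / -2 = 5
z = (-20 - (-5)*(5)) / -5 = -1
y = (24 - (4)*(-1) - (5)*(5)) / 3 = 1
x = (-13 - (4)*(1) - (2)*(-1) - (-5)*(5)) / 5 = 2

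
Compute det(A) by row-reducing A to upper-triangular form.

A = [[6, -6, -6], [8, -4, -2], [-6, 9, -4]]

det(A) = -348

Forward elimination:
R2 <- R2 - (4/3)*R1:  [ 0  4  6 ]
R3 <- R3 - (-1)*R1:  [   0    3  -10 ]
R3 <- R3 - (3/4)*R2:  [     0      0  -29/2 ]
Upper-triangular form:
[ 6  -6     -6 ]
[ 0   4      6 ]
[ 0   0  -29/2 ]
det(A) = (-1)^0 * (6) * (4) * (-29/2) = -348  (0 row swaps -> sign +1)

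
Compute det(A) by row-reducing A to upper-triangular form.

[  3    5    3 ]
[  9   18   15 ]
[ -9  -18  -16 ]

Forward elimination:
R2 <- R2 - (3)*R1:  [ 0  3  6 ]
R3 <- R3 - (-3)*R1:  [  0  -3  -7 ]
R3 <- R3 - (-1)*R2:  [  0   0  -1 ]
Upper-triangular form:
[ 3  5   3 ]
[ 0  3   6 ]
[ 0  0  -1 ]
det(A) = (-1)^0 * (3) * (3) * (-1) = -9  (0 row swaps -> sign +1)

det(A) = -9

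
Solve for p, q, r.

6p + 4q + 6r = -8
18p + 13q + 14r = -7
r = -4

Forward elimination on [A|b]:
R2 <- R2 - (3)*R1:  [  0   1  -4  17 ]
Row echelon form:
[ 6  4   6  |  -8 ]
[ 0  1  -4  |  17 ]
[ 0  0   1  |  -4 ]
Back-substitution:
r = (-4) / 1 = -4
q = (17 - (-4)*(-4)) / 1 = 1
p = (-8 - (4)*(1) - (6)*(-4)) / 6 = 2

(2, 1, -4)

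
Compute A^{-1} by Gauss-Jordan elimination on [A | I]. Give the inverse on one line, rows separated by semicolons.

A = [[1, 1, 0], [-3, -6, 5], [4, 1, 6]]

Gauss-Jordan on [A | I]:
R2 <- R2 - (-3)*R1:  [  0  -3   5  |   3   1   0 ]
R3 <- R3 - (4)*R1:  [  0  -3   6  |  -4   0   1 ]
R2 <- (1/-3)*R2:  [    0     1  -5/3  |    -1  -1/3     0 ]
R1 <- R1 - (1)*R2:  [   1    0  5/3  |    2  1/3    0 ]
R3 <- R3 - (-3)*R2:  [  0   0   1  |  -7  -1   1 ]
R1 <- R1 - (5/3)*R3:  [    1     0     0  |  41/3     2  -5/3 ]
R2 <- R2 - (-5/3)*R3:  [     0      1      0  |  -38/3     -2    5/3 ]
Right block of [I | A^{-1}] is the inverse:
[  41/3   2  -5/3 ]
[ -38/3  -2   5/3 ]
[    -7  -1     1 ]

inverse = [41/3 2 -5/3; -38/3 -2 5/3; -7 -1 1]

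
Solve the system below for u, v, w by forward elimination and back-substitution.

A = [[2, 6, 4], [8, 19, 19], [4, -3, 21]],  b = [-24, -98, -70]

Forward elimination on [A|b]:
R2 <- R2 - (4)*R1:  [  0  -5   3  -2 ]
R3 <- R3 - (2)*R1:  [   0  -15   13  -22 ]
R3 <- R3 - (3)*R2:  [   0    0    4  -16 ]
Row echelon form:
[ 2   6  4  |  -24 ]
[ 0  -5  3  |   -2 ]
[ 0   0  4  |  -16 ]
Back-substitution:
w = (-16) / 4 = -4
v = (-2 - (3)*(-4)) / -5 = -2
u = (-24 - (6)*(-2) - (4)*(-4)) / 2 = 2

(2, -2, -4)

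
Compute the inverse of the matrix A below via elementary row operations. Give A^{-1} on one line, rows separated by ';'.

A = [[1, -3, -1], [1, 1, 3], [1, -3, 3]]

Gauss-Jordan on [A | I]:
R2 <- R2 - (1)*R1:  [  0   4   4  |  -1   1   0 ]
R3 <- R3 - (1)*R1:  [  0   0   4  |  -1   0   1 ]
R2 <- (1/4)*R2:  [    0     1     1  |  -1/4   1/4     0 ]
R1 <- R1 - (-3)*R2:  [   1    0    2  |  1/4  3/4    0 ]
R3 <- (1/4)*R3:  [    0     0     1  |  -1/4     0   1/4 ]
R1 <- R1 - (2)*R3:  [    1     0     0  |   3/4   3/4  -1/2 ]
R2 <- R2 - (1)*R3:  [    0     1     0  |     0   1/4  -1/4 ]
Right block of [I | A^{-1}] is the inverse:
[  3/4  3/4  -1/2 ]
[    0  1/4  -1/4 ]
[ -1/4    0   1/4 ]

inverse = [3/4 3/4 -1/2; 0 1/4 -1/4; -1/4 0 1/4]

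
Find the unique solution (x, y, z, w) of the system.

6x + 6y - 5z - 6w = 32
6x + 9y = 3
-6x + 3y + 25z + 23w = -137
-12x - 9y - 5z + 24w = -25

(-1, 1, -4, -2)

Forward elimination on [A|b]:
R2 <- R2 - (1)*R1:  [   0    3    5    6  -29 ]
R3 <- R3 - (-1)*R1:  [    0     9    20    17  -105 ]
R4 <- R4 - (-2)*R1:  [   0    3  -15   12   39 ]
R3 <- R3 - (3)*R2:  [   0    0    5   -1  -18 ]
R4 <- R4 - (1)*R2:  [   0    0  -20    6   68 ]
R4 <- R4 - (-4)*R3:  [  0   0   0   2  -4 ]
Row echelon form:
[ 6  6  -5  -6  |   32 ]
[ 0  3   5   6  |  -29 ]
[ 0  0   5  -1  |  -18 ]
[ 0  0   0   2  |   -4 ]
Back-substitution:
w = (-4) / 2 = -2
z = (-18 - (-1)*(-2)) / 5 = -4
y = (-29 - (5)*(-4) - (6)*(-2)) / 3 = 1
x = (32 - (6)*(1) - (-5)*(-4) - (-6)*(-2)) / 6 = -1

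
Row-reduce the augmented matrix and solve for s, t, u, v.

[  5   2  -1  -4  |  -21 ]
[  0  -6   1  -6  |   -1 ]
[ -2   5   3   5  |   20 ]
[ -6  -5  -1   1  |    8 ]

Forward elimination on [A|b]:
R3 <- R3 - (-2/5)*R1:  [    0  29/5  13/5  17/5  58/5 ]
R4 <- R4 - (-6/5)*R1:  [     0  -13/5  -11/5  -19/5  -86/5 ]
R3 <- R3 - (-29/30)*R2:  [      0       0  107/30   -12/5  319/30 ]
R4 <- R4 - (13/30)*R2:  [       0        0   -79/30     -6/5  -503/30 ]
R4 <- R4 - (-79/107)*R3:  [        0         0         0  -318/107  -954/107 ]
Row echelon form:
[ 5   2      -1        -4  |       -21 ]
[ 0  -6       1        -6  |        -1 ]
[ 0   0  107/30     -12/5  |    319/30 ]
[ 0   0       0  -318/107  |  -954/107 ]
Back-substitution:
v = (-954/107) / (-318/107) = 3
u = (319/30 - (-12/5)*(3)) / (107/30) = 5
t = (-1 - (1)*(5) - (-6)*(3)) / -6 = -2
s = (-21 - (2)*(-2) - (-1)*(5) - (-4)*(3)) / 5 = 0

(0, -2, 5, 3)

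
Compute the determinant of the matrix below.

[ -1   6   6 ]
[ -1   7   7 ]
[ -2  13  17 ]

Forward elimination:
R2 <- R2 - (1)*R1:  [ 0  1  1 ]
R3 <- R3 - (2)*R1:  [ 0  1  5 ]
R3 <- R3 - (1)*R2:  [ 0  0  4 ]
Upper-triangular form:
[ -1  6  6 ]
[  0  1  1 ]
[  0  0  4 ]
det(A) = (-1)^0 * (-1) * (1) * (4) = -4  (0 row swaps -> sign +1)

det(A) = -4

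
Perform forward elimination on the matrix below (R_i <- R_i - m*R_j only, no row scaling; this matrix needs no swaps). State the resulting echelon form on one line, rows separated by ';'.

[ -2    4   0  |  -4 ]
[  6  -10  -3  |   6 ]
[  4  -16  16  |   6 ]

Forward elimination:
R2 <- R2 - (-3)*R1:  [  0   2  -3  -6 ]
R3 <- R3 - (-2)*R1:  [  0  -8  16  -2 ]
R3 <- R3 - (-4)*R2:  [   0    0    4  -26 ]
Row echelon form:
[ -2  4   0  |   -4 ]
[  0  2  -3  |   -6 ]
[  0  0   4  |  -26 ]

REF = [-2 4 0 -4; 0 2 -3 -6; 0 0 4 -26]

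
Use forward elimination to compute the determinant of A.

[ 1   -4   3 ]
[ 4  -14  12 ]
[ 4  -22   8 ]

Forward elimination:
R2 <- R2 - (4)*R1:  [ 0  2  0 ]
R3 <- R3 - (4)*R1:  [  0  -6  -4 ]
R3 <- R3 - (-3)*R2:  [  0   0  -4 ]
Upper-triangular form:
[ 1  -4   3 ]
[ 0   2   0 ]
[ 0   0  -4 ]
det(A) = (-1)^0 * (1) * (2) * (-4) = -8  (0 row swaps -> sign +1)

det(A) = -8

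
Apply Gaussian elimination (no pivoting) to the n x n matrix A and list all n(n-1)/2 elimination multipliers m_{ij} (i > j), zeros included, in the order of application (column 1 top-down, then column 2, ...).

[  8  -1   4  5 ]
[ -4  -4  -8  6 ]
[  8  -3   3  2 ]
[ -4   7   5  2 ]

multipliers: -1/2, 1, -1/2, 4/9, -13/9, -1

Forward elimination:
R2 <- R2 - (-1/2)*R1:  [    0  -9/2    -6  17/2 ]
R3 <- R3 - (1)*R1:  [  0  -2  -1  -3 ]
R4 <- R4 - (-1/2)*R1:  [    0  13/2     7   9/2 ]
R3 <- R3 - (4/9)*R2:  [     0      0    5/3  -61/9 ]
R4 <- R4 - (-13/9)*R2:  [     0      0   -5/3  151/9 ]
R4 <- R4 - (-1)*R3:  [  0   0   0  10 ]
Multipliers (in order of application): m_{21} = -1/2, m_{31} = 1, m_{41} = -1/2, m_{32} = 4/9, m_{42} = -13/9, m_{43} = -1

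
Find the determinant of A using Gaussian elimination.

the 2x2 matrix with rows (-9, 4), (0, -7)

det(A) = 63

Forward elimination:
Upper-triangular form:
[ -9   4 ]
[  0  -7 ]
det(A) = (-1)^0 * (-9) * (-7) = 63  (0 row swaps -> sign +1)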